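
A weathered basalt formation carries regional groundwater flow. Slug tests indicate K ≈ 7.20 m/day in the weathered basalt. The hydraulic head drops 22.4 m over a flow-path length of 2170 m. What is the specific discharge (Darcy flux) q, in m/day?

Hydraulic gradient i = Δh / L = 22.4 / 2170 = 0.01032.
Specific discharge q = K · i = 7.200 × 0.01032 = 0.07432 m/day.

0.0743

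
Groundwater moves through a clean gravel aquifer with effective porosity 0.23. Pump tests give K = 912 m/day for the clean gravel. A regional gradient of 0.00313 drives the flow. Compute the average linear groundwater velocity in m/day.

12.4

Hydraulic gradient i = 0.00313.
Darcy flux q = K · i = 912.0 × 0.003130 = 2.855 m/day.
Seepage velocity v = q / n_e = 2.855 / 0.23 = 12.41 m/day.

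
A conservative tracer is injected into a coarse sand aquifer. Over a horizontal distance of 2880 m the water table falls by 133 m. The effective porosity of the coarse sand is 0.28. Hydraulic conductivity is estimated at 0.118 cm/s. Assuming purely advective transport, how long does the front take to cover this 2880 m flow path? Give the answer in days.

171

Convert K: 0.118 cm/s × 864 = 102.0 m/day.
Hydraulic gradient i = Δh / L = 133 / 2880 = 0.04618.
Darcy flux q = K · i = 102.0 × 0.04618 = 4.708 m/day.
Seepage velocity v = q / n_e = 4.708 / 0.28 = 16.81 m/day.
Travel time t = L / v = 2880 / 16.81 = 171.3 days.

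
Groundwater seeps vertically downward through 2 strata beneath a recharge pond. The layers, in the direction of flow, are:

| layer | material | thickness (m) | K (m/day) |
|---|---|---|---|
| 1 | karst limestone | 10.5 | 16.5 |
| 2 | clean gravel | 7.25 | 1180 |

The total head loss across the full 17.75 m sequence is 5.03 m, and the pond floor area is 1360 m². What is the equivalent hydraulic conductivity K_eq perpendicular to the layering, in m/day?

Flow is perpendicular to layering, so the layers act in series and the equivalent K is the thickness-weighted harmonic mean.
Total thickness L = 10.5 + 7.25 = 17.75 m.
Σ(b_i/K_i) = 10.5/16.5 + 7.25/1180 = 0.6425 d.
K_eq = L / Σ(b_i/K_i) = 17.75 / 0.6425 = 27.63 m/day.

27.6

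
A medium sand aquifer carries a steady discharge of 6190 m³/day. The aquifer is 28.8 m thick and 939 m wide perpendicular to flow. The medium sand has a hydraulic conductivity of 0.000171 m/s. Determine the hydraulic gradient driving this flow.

Convert K: 0.000171 m/s × 86400 = 14.77 m/day.
Cross-sectional area A = 939 × 28.8 = 27043 m².
From Q = K·A·i, i = Q / (K·A) = 6190 / (14.77 × 27043) = 0.01549.

0.0155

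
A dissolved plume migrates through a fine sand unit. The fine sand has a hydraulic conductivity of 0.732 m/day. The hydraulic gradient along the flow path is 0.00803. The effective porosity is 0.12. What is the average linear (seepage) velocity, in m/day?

0.0490

Hydraulic gradient i = 0.00803.
Darcy flux q = K · i = 0.7320 × 0.008030 = 0.005878 m/day.
Seepage velocity v = q / n_e = 0.005878 / 0.12 = 0.04898 m/day.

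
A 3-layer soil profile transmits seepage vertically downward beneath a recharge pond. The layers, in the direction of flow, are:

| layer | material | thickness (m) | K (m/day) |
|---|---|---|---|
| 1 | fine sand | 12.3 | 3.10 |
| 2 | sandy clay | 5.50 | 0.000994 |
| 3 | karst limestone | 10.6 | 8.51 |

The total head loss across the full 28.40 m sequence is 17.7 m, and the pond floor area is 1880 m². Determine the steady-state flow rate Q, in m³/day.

6.01

Flow is perpendicular to layering, so the layers act in series and the equivalent K is the thickness-weighted harmonic mean.
Total thickness L = 12.3 + 5.50 + 10.6 = 28.40 m.
Σ(b_i/K_i) = 12.3/3.10 + 5.50/0.000994 + 10.6/8.51 = 5538 d.
K_eq = L / Σ(b_i/K_i) = 28.40 / 5538 = 0.005128 m/day.
Q = K_eq · A · (Δh/L) = 0.005128 × 1880 × (17.7/28.40) = 6.008 m³/day.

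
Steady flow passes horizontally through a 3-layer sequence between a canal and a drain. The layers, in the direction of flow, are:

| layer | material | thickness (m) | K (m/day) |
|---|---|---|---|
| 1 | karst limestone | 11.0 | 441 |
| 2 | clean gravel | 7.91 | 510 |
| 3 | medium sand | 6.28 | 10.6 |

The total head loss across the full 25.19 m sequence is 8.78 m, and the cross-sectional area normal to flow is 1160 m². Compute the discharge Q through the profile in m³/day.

Flow is perpendicular to layering, so the layers act in series and the equivalent K is the thickness-weighted harmonic mean.
Total thickness L = 11.0 + 7.91 + 6.28 = 25.19 m.
Σ(b_i/K_i) = 11.0/441 + 7.91/510 + 6.28/10.6 = 0.6329 d.
K_eq = L / Σ(b_i/K_i) = 25.19 / 0.6329 = 39.80 m/day.
Q = K_eq · A · (Δh/L) = 39.80 × 1160 × (8.78/25.19) = 16092 m³/day.

16100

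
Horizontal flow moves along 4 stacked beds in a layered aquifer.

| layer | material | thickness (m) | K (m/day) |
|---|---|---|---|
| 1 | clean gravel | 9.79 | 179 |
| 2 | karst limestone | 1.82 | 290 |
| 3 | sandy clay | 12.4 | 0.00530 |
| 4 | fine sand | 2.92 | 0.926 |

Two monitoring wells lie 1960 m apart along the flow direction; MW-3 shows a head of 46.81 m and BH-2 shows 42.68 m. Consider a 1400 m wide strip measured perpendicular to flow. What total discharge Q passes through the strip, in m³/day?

6730

Flow is parallel to layering, so each bed carries its own Darcy discharge and the transmissivities add.
Σ(K_i·b_i) = 179×9.79 + 290×1.82 + 0.00530×12.4 + 0.926×2.92 = 2283 m²/day.
Hydraulic gradient i = (46.81 − 42.68) / 1960 = 4.13 / 1960 = 0.002107.
Q = Σ(K_i·b_i) · W · i = 2283 × 1400 × 0.002107 = 6735 m³/day.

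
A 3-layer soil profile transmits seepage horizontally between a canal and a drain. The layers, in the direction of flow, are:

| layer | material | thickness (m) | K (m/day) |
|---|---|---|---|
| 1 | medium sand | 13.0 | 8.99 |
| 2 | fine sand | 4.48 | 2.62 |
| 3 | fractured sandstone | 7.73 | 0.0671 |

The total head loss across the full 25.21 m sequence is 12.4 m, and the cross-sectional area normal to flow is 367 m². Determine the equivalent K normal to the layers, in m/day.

Flow is perpendicular to layering, so the layers act in series and the equivalent K is the thickness-weighted harmonic mean.
Total thickness L = 13.0 + 4.48 + 7.73 = 25.21 m.
Σ(b_i/K_i) = 13.0/8.99 + 4.48/2.62 + 7.73/0.0671 = 118.4 d.
K_eq = L / Σ(b_i/K_i) = 25.21 / 118.4 = 0.2130 m/day.

0.213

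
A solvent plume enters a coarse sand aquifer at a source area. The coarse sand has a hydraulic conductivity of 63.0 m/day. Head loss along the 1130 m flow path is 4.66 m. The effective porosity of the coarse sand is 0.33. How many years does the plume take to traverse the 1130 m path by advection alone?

Hydraulic gradient i = Δh / L = 4.66 / 1130 = 0.004124.
Darcy flux q = K · i = 63.00 × 0.004124 = 0.2598 m/day.
Seepage velocity v = q / n_e = 0.2598 / 0.33 = 0.7873 m/day.
Travel time t = L / v = 1130 / 0.7873 = 1435 days = 3.930 years.

3.93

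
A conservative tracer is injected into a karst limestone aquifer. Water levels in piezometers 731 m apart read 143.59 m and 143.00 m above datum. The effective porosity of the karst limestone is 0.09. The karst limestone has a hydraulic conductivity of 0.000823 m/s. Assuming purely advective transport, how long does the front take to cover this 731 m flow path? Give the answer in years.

Convert K: 0.000823 m/s × 86400 = 71.11 m/day.
Hydraulic gradient i = (143.59 − 143.00) / 731 = 0.59 / 731 = 0.0008071.
Darcy flux q = K · i = 71.11 × 0.0008071 = 0.05739 m/day.
Seepage velocity v = q / n_e = 0.05739 / 0.09 = 0.6377 m/day.
Travel time t = L / v = 731 / 0.6377 = 1146 days = 3.138 years.

3.14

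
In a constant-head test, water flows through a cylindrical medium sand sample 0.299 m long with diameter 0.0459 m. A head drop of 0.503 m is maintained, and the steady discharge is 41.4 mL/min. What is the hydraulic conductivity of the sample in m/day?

Cross-sectional area A = π·(d/2)² = π × (0.0459/2)² = 0.001655 m².
Convert discharge: 41.4 mL/min = 6.900e-07 m³/s.
Darcy's law rearranged: K = Q·L / (A·Δh) = 6.900e-07 × 0.299 / (0.001655 × 0.503) = 0.0002479 m/s = 21.42 m/day.

21.4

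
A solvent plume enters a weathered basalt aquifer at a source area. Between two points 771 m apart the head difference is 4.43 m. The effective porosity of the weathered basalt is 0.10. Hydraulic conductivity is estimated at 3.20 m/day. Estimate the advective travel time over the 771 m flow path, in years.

Hydraulic gradient i = Δh / L = 4.43 / 771 = 0.005746.
Darcy flux q = K · i = 3.200 × 0.005746 = 0.01839 m/day.
Seepage velocity v = q / n_e = 0.01839 / 0.10 = 0.1839 m/day.
Travel time t = L / v = 771 / 0.1839 = 4193 days = 11.48 years.

11.5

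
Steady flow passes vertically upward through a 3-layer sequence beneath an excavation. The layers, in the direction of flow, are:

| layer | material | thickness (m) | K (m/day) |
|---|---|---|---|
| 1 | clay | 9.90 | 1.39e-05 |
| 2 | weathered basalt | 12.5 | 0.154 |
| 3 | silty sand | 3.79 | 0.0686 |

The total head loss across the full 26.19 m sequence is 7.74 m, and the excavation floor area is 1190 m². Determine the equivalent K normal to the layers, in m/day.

3.68e-05

Flow is perpendicular to layering, so the layers act in series and the equivalent K is the thickness-weighted harmonic mean.
Total thickness L = 9.90 + 12.5 + 3.79 = 26.19 m.
Σ(b_i/K_i) = 9.90/1.39e-05 + 12.5/0.154 + 3.79/0.0686 = 7.124e+05 d.
K_eq = L / Σ(b_i/K_i) = 26.19 / 7.124e+05 = 3.676e-05 m/day.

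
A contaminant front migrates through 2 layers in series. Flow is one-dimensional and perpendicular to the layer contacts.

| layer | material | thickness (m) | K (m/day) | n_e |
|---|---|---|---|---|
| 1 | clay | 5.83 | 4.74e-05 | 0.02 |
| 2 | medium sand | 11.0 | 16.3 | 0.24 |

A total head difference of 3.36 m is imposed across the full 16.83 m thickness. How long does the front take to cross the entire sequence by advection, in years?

276

With flow normal to the layers, continuity requires the same specific discharge q through every layer.
Σ(b_i/K_i) = 5.83/4.74e-05 + 11.0/16.3 = 1.230e+05 d.
q = Δh / Σ(b_i/K_i) = 3.36 / 1.230e+05 = 2.732e-05 m/day.
In each layer the seepage velocity is v_i = q/n_i, so the layer transit time is t_i = b_i·n_i / q:
  layer 1 (clay): t_1 = 5.83 × 0.02 / 2.732e-05 = 4268 d
  layer 2 (medium sand): t_2 = 11.0 × 0.24 / 2.732e-05 = 96640 d
Total t = Σ t_i = 1.009e+05 days = 276.3 years.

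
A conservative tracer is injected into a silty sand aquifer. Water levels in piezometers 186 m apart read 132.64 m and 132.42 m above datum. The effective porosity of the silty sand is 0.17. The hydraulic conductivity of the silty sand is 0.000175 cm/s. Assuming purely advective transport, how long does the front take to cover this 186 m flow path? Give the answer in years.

Convert K: 0.000175 cm/s × 864 = 0.1512 m/day.
Hydraulic gradient i = (132.64 − 132.42) / 186 = 0.22 / 186 = 0.001183.
Darcy flux q = K · i = 0.1512 × 0.001183 = 0.0001788 m/day.
Seepage velocity v = q / n_e = 0.0001788 / 0.17 = 0.001052 m/day.
Travel time t = L / v = 186 / 0.001052 = 1.768e+05 days = 484.1 years.

484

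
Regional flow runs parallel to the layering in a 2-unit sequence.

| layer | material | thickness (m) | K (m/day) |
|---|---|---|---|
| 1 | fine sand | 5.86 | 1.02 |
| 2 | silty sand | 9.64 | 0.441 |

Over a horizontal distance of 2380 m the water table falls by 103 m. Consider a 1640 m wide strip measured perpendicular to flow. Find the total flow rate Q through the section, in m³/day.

Flow is parallel to layering, so each bed carries its own Darcy discharge and the transmissivities add.
Σ(K_i·b_i) = 1.02×5.86 + 0.441×9.64 = 10.23 m²/day.
Hydraulic gradient i = Δh / L = 103 / 2380 = 0.04328.
Q = Σ(K_i·b_i) · W · i = 10.23 × 1640 × 0.04328 = 726.0 m³/day.

726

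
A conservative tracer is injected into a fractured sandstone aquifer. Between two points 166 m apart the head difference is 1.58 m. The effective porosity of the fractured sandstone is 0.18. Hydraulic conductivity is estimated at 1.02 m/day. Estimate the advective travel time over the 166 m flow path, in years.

Hydraulic gradient i = Δh / L = 1.58 / 166 = 0.009518.
Darcy flux q = K · i = 1.020 × 0.009518 = 0.009708 m/day.
Seepage velocity v = q / n_e = 0.009708 / 0.18 = 0.05394 m/day.
Travel time t = L / v = 166 / 0.05394 = 3078 days = 8.426 years.

8.43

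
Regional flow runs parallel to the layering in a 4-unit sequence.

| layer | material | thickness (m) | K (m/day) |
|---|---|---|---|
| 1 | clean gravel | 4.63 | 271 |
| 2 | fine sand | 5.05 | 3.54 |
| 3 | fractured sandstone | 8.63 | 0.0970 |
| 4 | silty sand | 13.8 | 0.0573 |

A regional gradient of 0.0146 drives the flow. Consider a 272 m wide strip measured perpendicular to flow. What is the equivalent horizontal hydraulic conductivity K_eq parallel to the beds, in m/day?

39.7

Flow is parallel to layering, so each bed carries its own Darcy discharge and the transmissivities add.
Σ(K_i·b_i) = 271×4.63 + 3.54×5.05 + 0.0970×8.63 + 0.0573×13.8 = 1274 m²/day.
Total thickness b = 32.11 m, so K_eq = Σ(K_i·b_i)/b = 39.68 m/day.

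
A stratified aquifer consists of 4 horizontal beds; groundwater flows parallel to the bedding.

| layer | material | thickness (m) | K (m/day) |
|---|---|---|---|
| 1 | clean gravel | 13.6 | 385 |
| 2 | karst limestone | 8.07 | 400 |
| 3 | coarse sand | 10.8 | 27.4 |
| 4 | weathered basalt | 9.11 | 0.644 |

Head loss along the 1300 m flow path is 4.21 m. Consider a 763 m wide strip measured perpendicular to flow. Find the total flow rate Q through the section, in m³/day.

21700

Flow is parallel to layering, so each bed carries its own Darcy discharge and the transmissivities add.
Σ(K_i·b_i) = 385×13.6 + 400×8.07 + 27.4×10.8 + 0.644×9.11 = 8766 m²/day.
Hydraulic gradient i = Δh / L = 4.21 / 1300 = 0.003238.
Q = Σ(K_i·b_i) · W · i = 8766 × 763 × 0.003238 = 21660 m³/day.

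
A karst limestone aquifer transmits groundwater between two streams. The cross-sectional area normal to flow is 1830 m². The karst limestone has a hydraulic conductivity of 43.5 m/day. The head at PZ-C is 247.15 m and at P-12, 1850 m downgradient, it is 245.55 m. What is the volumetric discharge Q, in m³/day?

68.8

Hydraulic gradient i = (247.15 − 245.55) / 1850 = 1.6 / 1850 = 0.0008649.
Darcy's law: Q = K · A · i = 43.50 × 1830 × 0.0008649 = 68.85 m³/day.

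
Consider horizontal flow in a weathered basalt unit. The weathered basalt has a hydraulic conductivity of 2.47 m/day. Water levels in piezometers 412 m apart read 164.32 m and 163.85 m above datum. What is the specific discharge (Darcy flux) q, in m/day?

Hydraulic gradient i = (164.32 − 163.85) / 412 = 0.47 / 412 = 0.001141.
Specific discharge q = K · i = 2.470 × 0.001141 = 0.002818 m/day.

0.00282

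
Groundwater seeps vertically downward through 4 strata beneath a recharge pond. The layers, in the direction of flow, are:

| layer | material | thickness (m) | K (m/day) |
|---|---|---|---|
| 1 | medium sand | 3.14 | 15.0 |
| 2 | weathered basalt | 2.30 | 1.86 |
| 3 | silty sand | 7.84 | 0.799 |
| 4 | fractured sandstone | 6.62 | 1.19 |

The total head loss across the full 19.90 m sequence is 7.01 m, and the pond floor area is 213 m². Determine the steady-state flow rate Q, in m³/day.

Flow is perpendicular to layering, so the layers act in series and the equivalent K is the thickness-weighted harmonic mean.
Total thickness L = 3.14 + 2.30 + 7.84 + 6.62 = 19.90 m.
Σ(b_i/K_i) = 3.14/15.0 + 2.30/1.86 + 7.84/0.799 + 6.62/1.19 = 16.82 d.
K_eq = L / Σ(b_i/K_i) = 19.90 / 16.82 = 1.183 m/day.
Q = K_eq · A · (Δh/L) = 1.183 × 213 × (7.01/19.90) = 88.76 m³/day.

88.8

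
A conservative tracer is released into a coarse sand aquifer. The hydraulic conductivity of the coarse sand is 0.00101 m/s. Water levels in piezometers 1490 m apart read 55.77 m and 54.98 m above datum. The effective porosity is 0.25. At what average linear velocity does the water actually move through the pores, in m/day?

0.185

Convert K: 0.00101 m/s × 86400 = 87.26 m/day.
Hydraulic gradient i = (55.77 − 54.98) / 1490 = 0.79 / 1490 = 0.0005302.
Darcy flux q = K · i = 87.26 × 0.0005302 = 0.04627 m/day.
Seepage velocity v = q / n_e = 0.04627 / 0.25 = 0.1851 m/day.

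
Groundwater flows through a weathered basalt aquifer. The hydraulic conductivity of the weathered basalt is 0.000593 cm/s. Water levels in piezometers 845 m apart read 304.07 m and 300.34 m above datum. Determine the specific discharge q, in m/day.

0.00226

Convert K: 0.000593 cm/s × 864 = 0.5124 m/day.
Hydraulic gradient i = (304.07 − 300.34) / 845 = 3.73 / 845 = 0.004414.
Specific discharge q = K · i = 0.5124 × 0.004414 = 0.002262 m/day.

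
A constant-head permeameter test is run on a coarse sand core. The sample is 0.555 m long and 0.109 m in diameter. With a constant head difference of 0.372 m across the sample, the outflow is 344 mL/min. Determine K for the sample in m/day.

79.2

Cross-sectional area A = π·(d/2)² = π × (0.109/2)² = 0.009331 m².
Convert discharge: 344 mL/min = 5.733e-06 m³/s.
Darcy's law rearranged: K = Q·L / (A·Δh) = 5.733e-06 × 0.555 / (0.009331 × 0.372) = 0.0009167 m/s = 79.20 m/day.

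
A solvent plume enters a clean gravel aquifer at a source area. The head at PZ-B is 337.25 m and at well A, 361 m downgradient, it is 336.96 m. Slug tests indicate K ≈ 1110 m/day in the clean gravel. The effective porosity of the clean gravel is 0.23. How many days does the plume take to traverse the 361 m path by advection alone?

93.1

Hydraulic gradient i = (337.25 − 336.96) / 361 = 0.29 / 361 = 0.0008033.
Darcy flux q = K · i = 1110 × 0.0008033 = 0.8917 m/day.
Seepage velocity v = q / n_e = 0.8917 / 0.23 = 3.877 m/day.
Travel time t = L / v = 361 / 3.877 = 93.12 days.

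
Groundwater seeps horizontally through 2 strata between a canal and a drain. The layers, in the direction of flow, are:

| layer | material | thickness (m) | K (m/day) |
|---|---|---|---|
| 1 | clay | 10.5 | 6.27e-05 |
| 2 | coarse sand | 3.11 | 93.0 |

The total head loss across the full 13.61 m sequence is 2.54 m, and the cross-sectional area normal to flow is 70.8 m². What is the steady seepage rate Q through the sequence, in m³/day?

0.00107

Flow is perpendicular to layering, so the layers act in series and the equivalent K is the thickness-weighted harmonic mean.
Total thickness L = 10.5 + 3.11 = 13.61 m.
Σ(b_i/K_i) = 10.5/6.27e-05 + 3.11/93.0 = 1.675e+05 d.
K_eq = L / Σ(b_i/K_i) = 13.61 / 1.675e+05 = 8.127e-05 m/day.
Q = K_eq · A · (Δh/L) = 8.127e-05 × 70.8 × (2.54/13.61) = 0.001074 m³/day.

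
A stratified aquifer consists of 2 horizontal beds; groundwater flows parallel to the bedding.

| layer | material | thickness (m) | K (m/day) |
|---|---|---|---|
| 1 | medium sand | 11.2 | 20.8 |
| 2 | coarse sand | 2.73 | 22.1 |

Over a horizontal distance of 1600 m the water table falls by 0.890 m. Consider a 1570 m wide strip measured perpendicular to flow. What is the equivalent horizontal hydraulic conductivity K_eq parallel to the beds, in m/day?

21.1

Flow is parallel to layering, so each bed carries its own Darcy discharge and the transmissivities add.
Σ(K_i·b_i) = 20.8×11.2 + 22.1×2.73 = 293.3 m²/day.
Total thickness b = 13.93 m, so K_eq = Σ(K_i·b_i)/b = 21.05 m/day.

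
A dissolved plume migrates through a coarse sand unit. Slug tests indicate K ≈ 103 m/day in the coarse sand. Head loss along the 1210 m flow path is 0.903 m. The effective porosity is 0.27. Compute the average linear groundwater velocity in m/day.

Hydraulic gradient i = Δh / L = 0.903 / 1210 = 0.0007463.
Darcy flux q = K · i = 103.0 × 0.0007463 = 0.07687 m/day.
Seepage velocity v = q / n_e = 0.07687 / 0.27 = 0.2847 m/day.

0.285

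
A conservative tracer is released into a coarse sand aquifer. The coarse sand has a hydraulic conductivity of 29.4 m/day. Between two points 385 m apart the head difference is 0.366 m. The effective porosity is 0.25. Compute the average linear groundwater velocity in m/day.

Hydraulic gradient i = Δh / L = 0.366 / 385 = 0.0009506.
Darcy flux q = K · i = 29.40 × 0.0009506 = 0.02795 m/day.
Seepage velocity v = q / n_e = 0.02795 / 0.25 = 0.1118 m/day.

0.112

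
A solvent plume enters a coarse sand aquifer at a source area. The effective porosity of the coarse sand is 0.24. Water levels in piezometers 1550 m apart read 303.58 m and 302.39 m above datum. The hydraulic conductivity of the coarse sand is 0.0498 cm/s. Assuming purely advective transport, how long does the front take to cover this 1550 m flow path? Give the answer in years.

Convert K: 0.0498 cm/s × 864 = 43.03 m/day.
Hydraulic gradient i = (303.58 − 302.39) / 1550 = 1.19 / 1550 = 0.0007677.
Darcy flux q = K · i = 43.03 × 0.0007677 = 0.03303 m/day.
Seepage velocity v = q / n_e = 0.03303 / 0.24 = 0.1376 m/day.
Travel time t = L / v = 1550 / 0.1376 = 11261 days = 30.83 years.

30.8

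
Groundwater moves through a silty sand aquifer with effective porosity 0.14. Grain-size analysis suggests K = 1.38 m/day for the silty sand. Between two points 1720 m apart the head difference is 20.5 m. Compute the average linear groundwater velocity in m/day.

0.117

Hydraulic gradient i = Δh / L = 20.5 / 1720 = 0.01192.
Darcy flux q = K · i = 1.380 × 0.01192 = 0.01645 m/day.
Seepage velocity v = q / n_e = 0.01645 / 0.14 = 0.1175 m/day.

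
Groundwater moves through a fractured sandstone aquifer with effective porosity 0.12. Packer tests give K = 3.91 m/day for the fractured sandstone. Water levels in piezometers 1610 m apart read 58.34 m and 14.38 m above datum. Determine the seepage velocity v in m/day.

Hydraulic gradient i = (58.34 − 14.38) / 1610 = 43.96 / 1610 = 0.02730.
Darcy flux q = K · i = 3.910 × 0.02730 = 0.1068 m/day.
Seepage velocity v = q / n_e = 0.1068 / 0.12 = 0.8897 m/day.

0.890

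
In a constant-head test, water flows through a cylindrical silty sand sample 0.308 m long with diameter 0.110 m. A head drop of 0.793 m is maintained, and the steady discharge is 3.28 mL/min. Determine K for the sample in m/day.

0.193

Cross-sectional area A = π·(d/2)² = π × (0.110/2)² = 0.009503 m².
Convert discharge: 3.28 mL/min = 5.467e-08 m³/s.
Darcy's law rearranged: K = Q·L / (A·Δh) = 5.467e-08 × 0.308 / (0.009503 × 0.793) = 2.234e-06 m/s = 0.1930 m/day.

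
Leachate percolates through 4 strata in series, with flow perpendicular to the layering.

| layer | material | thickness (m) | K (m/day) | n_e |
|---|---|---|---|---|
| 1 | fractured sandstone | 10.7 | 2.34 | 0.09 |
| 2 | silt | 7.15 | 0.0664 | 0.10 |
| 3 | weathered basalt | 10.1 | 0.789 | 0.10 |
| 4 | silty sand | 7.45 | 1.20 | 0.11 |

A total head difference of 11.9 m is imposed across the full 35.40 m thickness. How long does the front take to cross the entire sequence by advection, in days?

38.7

With flow normal to the layers, continuity requires the same specific discharge q through every layer.
Σ(b_i/K_i) = 10.7/2.34 + 7.15/0.0664 + 10.1/0.789 + 7.45/1.20 = 131.3 d.
q = Δh / Σ(b_i/K_i) = 11.9 / 131.3 = 0.09066 m/day.
In each layer the seepage velocity is v_i = q/n_i, so the layer transit time is t_i = b_i·n_i / q:
  layer 1 (fractured sandstone): t_1 = 10.7 × 0.09 / 0.09066 = 10.62 d
  layer 2 (silt): t_2 = 7.15 × 0.10 / 0.09066 = 7.887 d
  layer 3 (weathered basalt): t_3 = 10.1 × 0.10 / 0.09066 = 11.14 d
  layer 4 (silty sand): t_4 = 7.45 × 0.11 / 0.09066 = 9.039 d
Total t = Σ t_i = 38.69 days.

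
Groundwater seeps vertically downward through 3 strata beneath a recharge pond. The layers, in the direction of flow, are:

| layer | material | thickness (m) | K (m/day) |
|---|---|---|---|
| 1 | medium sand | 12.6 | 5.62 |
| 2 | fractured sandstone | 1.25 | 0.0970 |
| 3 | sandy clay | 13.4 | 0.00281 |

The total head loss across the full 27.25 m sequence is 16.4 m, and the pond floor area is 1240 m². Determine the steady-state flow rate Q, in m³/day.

Flow is perpendicular to layering, so the layers act in series and the equivalent K is the thickness-weighted harmonic mean.
Total thickness L = 12.6 + 1.25 + 13.4 = 27.25 m.
Σ(b_i/K_i) = 12.6/5.62 + 1.25/0.0970 + 13.4/0.00281 = 4784 d.
K_eq = L / Σ(b_i/K_i) = 27.25 / 4784 = 0.005696 m/day.
Q = K_eq · A · (Δh/L) = 0.005696 × 1240 × (16.4/27.25) = 4.251 m³/day.

4.25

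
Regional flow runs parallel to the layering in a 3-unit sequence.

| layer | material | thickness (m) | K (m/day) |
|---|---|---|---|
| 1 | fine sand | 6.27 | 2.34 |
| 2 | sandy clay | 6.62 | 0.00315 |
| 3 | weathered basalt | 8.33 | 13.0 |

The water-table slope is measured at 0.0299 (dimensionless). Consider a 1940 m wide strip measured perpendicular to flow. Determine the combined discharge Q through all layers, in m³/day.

7130

Flow is parallel to layering, so each bed carries its own Darcy discharge and the transmissivities add.
Σ(K_i·b_i) = 2.34×6.27 + 0.00315×6.62 + 13.0×8.33 = 123.0 m²/day.
Hydraulic gradient i = 0.0299.
Q = Σ(K_i·b_i) · W · i = 123.0 × 1940 × 0.02990 = 7134 m³/day.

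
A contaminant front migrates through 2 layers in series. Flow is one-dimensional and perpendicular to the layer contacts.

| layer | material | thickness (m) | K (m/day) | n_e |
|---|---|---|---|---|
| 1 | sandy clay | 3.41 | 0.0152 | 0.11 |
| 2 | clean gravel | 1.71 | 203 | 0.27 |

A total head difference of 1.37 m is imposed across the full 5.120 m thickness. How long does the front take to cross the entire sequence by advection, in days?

137

With flow normal to the layers, continuity requires the same specific discharge q through every layer.
Σ(b_i/K_i) = 3.41/0.0152 + 1.71/203 = 224.4 d.
q = Δh / Σ(b_i/K_i) = 1.37 / 224.4 = 0.006107 m/day.
In each layer the seepage velocity is v_i = q/n_i, so the layer transit time is t_i = b_i·n_i / q:
  layer 1 (sandy clay): t_1 = 3.41 × 0.11 / 0.006107 = 61.43 d
  layer 2 (clean gravel): t_2 = 1.71 × 0.27 / 0.006107 = 75.61 d
Total t = Σ t_i = 137.0 days.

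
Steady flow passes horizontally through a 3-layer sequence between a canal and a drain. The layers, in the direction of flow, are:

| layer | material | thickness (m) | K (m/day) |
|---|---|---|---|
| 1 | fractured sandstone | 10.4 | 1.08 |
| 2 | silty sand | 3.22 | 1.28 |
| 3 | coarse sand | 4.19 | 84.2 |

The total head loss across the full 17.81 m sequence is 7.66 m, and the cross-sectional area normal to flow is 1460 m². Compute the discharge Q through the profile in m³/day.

917

Flow is perpendicular to layering, so the layers act in series and the equivalent K is the thickness-weighted harmonic mean.
Total thickness L = 10.4 + 3.22 + 4.19 = 17.81 m.
Σ(b_i/K_i) = 10.4/1.08 + 3.22/1.28 + 4.19/84.2 = 12.20 d.
K_eq = L / Σ(b_i/K_i) = 17.81 / 12.20 = 1.460 m/day.
Q = K_eq · A · (Δh/L) = 1.460 × 1460 × (7.66/17.81) = 917.1 m³/day.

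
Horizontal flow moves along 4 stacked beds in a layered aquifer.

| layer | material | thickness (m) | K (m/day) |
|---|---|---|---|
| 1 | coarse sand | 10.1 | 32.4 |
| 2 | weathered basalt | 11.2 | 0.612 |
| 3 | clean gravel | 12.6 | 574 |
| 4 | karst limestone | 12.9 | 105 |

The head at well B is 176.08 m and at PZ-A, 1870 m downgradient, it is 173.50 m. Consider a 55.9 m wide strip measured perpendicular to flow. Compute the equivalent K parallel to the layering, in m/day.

191

Flow is parallel to layering, so each bed carries its own Darcy discharge and the transmissivities add.
Σ(K_i·b_i) = 32.4×10.1 + 0.612×11.2 + 574×12.6 + 105×12.9 = 8921 m²/day.
Total thickness b = 46.80 m, so K_eq = Σ(K_i·b_i)/b = 190.6 m/day.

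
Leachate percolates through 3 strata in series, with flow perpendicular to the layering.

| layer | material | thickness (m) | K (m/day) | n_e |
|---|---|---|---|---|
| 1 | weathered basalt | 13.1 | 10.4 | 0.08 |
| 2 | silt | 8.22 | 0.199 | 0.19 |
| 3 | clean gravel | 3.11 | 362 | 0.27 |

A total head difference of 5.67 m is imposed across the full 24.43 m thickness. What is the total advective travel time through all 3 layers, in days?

25.9

With flow normal to the layers, continuity requires the same specific discharge q through every layer.
Σ(b_i/K_i) = 13.1/10.4 + 8.22/0.199 + 3.11/362 = 42.57 d.
q = Δh / Σ(b_i/K_i) = 5.67 / 42.57 = 0.1332 m/day.
In each layer the seepage velocity is v_i = q/n_i, so the layer transit time is t_i = b_i·n_i / q:
  layer 1 (weathered basalt): t_1 = 13.1 × 0.08 / 0.1332 = 7.869 d
  layer 2 (silt): t_2 = 8.22 × 0.19 / 0.1332 = 11.73 d
  layer 3 (clean gravel): t_3 = 3.11 × 0.27 / 0.1332 = 6.305 d
Total t = Σ t_i = 25.90 days.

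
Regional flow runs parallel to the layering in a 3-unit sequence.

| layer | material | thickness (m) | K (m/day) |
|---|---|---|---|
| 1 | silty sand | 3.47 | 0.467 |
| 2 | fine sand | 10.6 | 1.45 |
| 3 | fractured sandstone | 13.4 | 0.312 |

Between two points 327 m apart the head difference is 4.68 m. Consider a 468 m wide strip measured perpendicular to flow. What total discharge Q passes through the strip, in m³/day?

142

Flow is parallel to layering, so each bed carries its own Darcy discharge and the transmissivities add.
Σ(K_i·b_i) = 0.467×3.47 + 1.45×10.6 + 0.312×13.4 = 21.17 m²/day.
Hydraulic gradient i = Δh / L = 4.68 / 327 = 0.01431.
Q = Σ(K_i·b_i) · W · i = 21.17 × 468 × 0.01431 = 141.8 m³/day.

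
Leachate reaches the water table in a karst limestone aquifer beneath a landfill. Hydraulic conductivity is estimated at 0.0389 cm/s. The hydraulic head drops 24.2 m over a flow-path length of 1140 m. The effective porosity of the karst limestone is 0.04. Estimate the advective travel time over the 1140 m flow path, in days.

Convert K: 0.0389 cm/s × 864 = 33.61 m/day.
Hydraulic gradient i = Δh / L = 24.2 / 1140 = 0.02123.
Darcy flux q = K · i = 33.61 × 0.02123 = 0.7135 m/day.
Seepage velocity v = q / n_e = 0.7135 / 0.04 = 17.84 m/day.
Travel time t = L / v = 1140 / 17.84 = 63.91 days.

63.9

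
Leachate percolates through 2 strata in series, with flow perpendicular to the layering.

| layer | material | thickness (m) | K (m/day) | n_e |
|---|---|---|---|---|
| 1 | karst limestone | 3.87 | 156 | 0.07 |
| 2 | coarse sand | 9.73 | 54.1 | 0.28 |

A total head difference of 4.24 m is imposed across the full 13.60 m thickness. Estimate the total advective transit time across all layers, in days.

With flow normal to the layers, continuity requires the same specific discharge q through every layer.
Σ(b_i/K_i) = 3.87/156 + 9.73/54.1 = 0.2047 d.
q = Δh / Σ(b_i/K_i) = 4.24 / 0.2047 = 20.72 m/day.
In each layer the seepage velocity is v_i = q/n_i, so the layer transit time is t_i = b_i·n_i / q:
  layer 1 (karst limestone): t_1 = 3.87 × 0.07 / 20.72 = 0.01308 d
  layer 2 (coarse sand): t_2 = 9.73 × 0.28 / 20.72 = 0.1315 d
Total t = Σ t_i = 0.1446 days.

0.145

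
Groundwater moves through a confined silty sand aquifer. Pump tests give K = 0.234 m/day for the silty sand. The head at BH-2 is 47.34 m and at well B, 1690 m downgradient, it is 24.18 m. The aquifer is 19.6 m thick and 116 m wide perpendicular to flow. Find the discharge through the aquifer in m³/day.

7.29

Cross-sectional area A = 116 × 19.6 = 2274 m².
Hydraulic gradient i = (47.34 − 24.18) / 1690 = 23.16 / 1690 = 0.01370.
Darcy's law: Q = K · A · i = 0.2340 × 2274 × 0.01370 = 7.291 m³/day.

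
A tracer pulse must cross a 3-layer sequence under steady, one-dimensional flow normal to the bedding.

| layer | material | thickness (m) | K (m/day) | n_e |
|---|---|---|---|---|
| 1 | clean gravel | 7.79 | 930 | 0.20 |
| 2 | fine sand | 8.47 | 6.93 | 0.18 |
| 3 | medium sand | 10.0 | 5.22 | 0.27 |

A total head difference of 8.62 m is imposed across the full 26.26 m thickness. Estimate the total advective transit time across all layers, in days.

2.11

With flow normal to the layers, continuity requires the same specific discharge q through every layer.
Σ(b_i/K_i) = 7.79/930 + 8.47/6.93 + 10.0/5.22 = 3.146 d.
q = Δh / Σ(b_i/K_i) = 8.62 / 3.146 = 2.740 m/day.
In each layer the seepage velocity is v_i = q/n_i, so the layer transit time is t_i = b_i·n_i / q:
  layer 1 (clean gravel): t_1 = 7.79 × 0.20 / 2.740 = 0.5687 d
  layer 2 (fine sand): t_2 = 8.47 × 0.18 / 2.740 = 0.5565 d
  layer 3 (medium sand): t_3 = 10.0 × 0.27 / 2.740 = 0.9855 d
Total t = Σ t_i = 2.111 days.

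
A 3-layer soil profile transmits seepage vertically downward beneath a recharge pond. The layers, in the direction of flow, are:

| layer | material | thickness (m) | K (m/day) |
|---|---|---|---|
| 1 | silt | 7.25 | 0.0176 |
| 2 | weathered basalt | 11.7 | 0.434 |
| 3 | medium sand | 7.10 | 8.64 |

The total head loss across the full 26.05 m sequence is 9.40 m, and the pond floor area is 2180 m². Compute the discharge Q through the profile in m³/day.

Flow is perpendicular to layering, so the layers act in series and the equivalent K is the thickness-weighted harmonic mean.
Total thickness L = 7.25 + 11.7 + 7.10 = 26.05 m.
Σ(b_i/K_i) = 7.25/0.0176 + 11.7/0.434 + 7.10/8.64 = 439.7 d.
K_eq = L / Σ(b_i/K_i) = 26.05 / 439.7 = 0.05924 m/day.
Q = K_eq · A · (Δh/L) = 0.05924 × 2180 × (9.40/26.05) = 46.60 m³/day.

46.6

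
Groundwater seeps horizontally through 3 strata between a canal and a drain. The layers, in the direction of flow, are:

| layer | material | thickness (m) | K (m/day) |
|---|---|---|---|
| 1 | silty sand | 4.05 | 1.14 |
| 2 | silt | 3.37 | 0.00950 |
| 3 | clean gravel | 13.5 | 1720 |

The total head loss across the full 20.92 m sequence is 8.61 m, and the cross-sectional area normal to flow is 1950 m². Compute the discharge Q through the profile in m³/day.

46.9

Flow is perpendicular to layering, so the layers act in series and the equivalent K is the thickness-weighted harmonic mean.
Total thickness L = 4.05 + 3.37 + 13.5 = 20.92 m.
Σ(b_i/K_i) = 4.05/1.14 + 3.37/0.00950 + 13.5/1720 = 358.3 d.
K_eq = L / Σ(b_i/K_i) = 20.92 / 358.3 = 0.05839 m/day.
Q = K_eq · A · (Δh/L) = 0.05839 × 1950 × (8.61/20.92) = 46.86 m³/day.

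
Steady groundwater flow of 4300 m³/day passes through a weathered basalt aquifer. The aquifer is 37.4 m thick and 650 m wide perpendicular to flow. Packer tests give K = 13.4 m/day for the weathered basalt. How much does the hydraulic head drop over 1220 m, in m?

16.1

Cross-sectional area A = 650 × 37.4 = 24310 m².
From Q = K·A·i, i = Q / (K·A) = 4300 / (13.40 × 24310) = 0.01320.
Head loss Δh = i · L = 0.01320 × 1220 = 16.10 m.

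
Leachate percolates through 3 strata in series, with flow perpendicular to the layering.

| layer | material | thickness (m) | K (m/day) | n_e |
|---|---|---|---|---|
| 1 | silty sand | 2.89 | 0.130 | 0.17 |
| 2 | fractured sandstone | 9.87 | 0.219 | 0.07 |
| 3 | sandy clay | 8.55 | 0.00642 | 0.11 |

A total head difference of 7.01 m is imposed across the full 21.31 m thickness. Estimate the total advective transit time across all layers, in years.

1.16

With flow normal to the layers, continuity requires the same specific discharge q through every layer.
Σ(b_i/K_i) = 2.89/0.130 + 9.87/0.219 + 8.55/0.00642 = 1399 d.
q = Δh / Σ(b_i/K_i) = 7.01 / 1399 = 0.005010 m/day.
In each layer the seepage velocity is v_i = q/n_i, so the layer transit time is t_i = b_i·n_i / q:
  layer 1 (silty sand): t_1 = 2.89 × 0.17 / 0.005010 = 98.05 d
  layer 2 (fractured sandstone): t_2 = 9.87 × 0.07 / 0.005010 = 137.9 d
  layer 3 (sandy clay): t_3 = 8.55 × 0.11 / 0.005010 = 187.7 d
Total t = Σ t_i = 423.7 days = 1.160 years.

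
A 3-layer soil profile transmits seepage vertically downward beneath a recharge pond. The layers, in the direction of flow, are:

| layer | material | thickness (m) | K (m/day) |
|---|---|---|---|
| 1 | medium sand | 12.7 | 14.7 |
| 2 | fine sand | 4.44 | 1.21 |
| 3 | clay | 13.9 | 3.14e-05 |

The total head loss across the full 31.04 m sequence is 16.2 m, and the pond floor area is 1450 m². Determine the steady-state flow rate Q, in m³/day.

Flow is perpendicular to layering, so the layers act in series and the equivalent K is the thickness-weighted harmonic mean.
Total thickness L = 12.7 + 4.44 + 13.9 = 31.04 m.
Σ(b_i/K_i) = 12.7/14.7 + 4.44/1.21 + 13.9/3.14e-05 = 4.427e+05 d.
K_eq = L / Σ(b_i/K_i) = 31.04 / 4.427e+05 = 7.012e-05 m/day.
Q = K_eq · A · (Δh/L) = 7.012e-05 × 1450 × (16.2/31.04) = 0.05306 m³/day.

0.0531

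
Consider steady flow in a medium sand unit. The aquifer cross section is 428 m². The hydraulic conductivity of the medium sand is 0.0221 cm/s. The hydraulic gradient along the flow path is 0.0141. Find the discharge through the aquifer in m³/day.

Convert K: 0.0221 cm/s × 864 = 19.09 m/day.
Hydraulic gradient i = 0.0141.
Darcy's law: Q = K · A · i = 19.09 × 428.0 × 0.01410 = 115.2 m³/day.

115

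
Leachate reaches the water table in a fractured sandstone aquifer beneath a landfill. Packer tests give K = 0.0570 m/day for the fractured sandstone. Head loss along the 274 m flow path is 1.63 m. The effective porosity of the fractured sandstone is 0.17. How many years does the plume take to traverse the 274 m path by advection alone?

Hydraulic gradient i = Δh / L = 1.63 / 274 = 0.005949.
Darcy flux q = K · i = 0.05700 × 0.005949 = 0.0003391 m/day.
Seepage velocity v = q / n_e = 0.0003391 / 0.17 = 0.001995 m/day.
Travel time t = L / v = 274 / 0.001995 = 1.374e+05 days = 376.1 years.

376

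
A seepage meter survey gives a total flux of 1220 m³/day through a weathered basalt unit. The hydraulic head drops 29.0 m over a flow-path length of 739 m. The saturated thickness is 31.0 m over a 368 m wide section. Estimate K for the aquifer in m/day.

Cross-sectional area A = 368 × 31.0 = 11408 m².
Hydraulic gradient i = Δh / L = 29.0 / 739 = 0.03924.
From Q = K·A·i, K = Q / (A·i) = 1220 / (11408 × 0.03924) = 2.725 m/day.

2.73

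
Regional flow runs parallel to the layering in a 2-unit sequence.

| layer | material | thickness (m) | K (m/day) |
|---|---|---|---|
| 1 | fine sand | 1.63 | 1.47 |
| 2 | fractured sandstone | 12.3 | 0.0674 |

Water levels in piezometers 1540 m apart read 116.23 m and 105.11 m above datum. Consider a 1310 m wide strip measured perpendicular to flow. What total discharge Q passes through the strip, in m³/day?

Flow is parallel to layering, so each bed carries its own Darcy discharge and the transmissivities add.
Σ(K_i·b_i) = 1.47×1.63 + 0.0674×12.3 = 3.225 m²/day.
Hydraulic gradient i = (116.23 − 105.11) / 1540 = 11.12 / 1540 = 0.007221.
Q = Σ(K_i·b_i) · W · i = 3.225 × 1310 × 0.007221 = 30.51 m³/day.

30.5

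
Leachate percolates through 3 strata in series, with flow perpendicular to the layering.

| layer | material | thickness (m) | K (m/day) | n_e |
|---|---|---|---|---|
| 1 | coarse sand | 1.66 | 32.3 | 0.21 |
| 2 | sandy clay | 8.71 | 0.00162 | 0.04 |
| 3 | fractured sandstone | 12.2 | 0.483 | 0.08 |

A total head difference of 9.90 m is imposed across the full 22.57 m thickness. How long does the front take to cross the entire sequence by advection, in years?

With flow normal to the layers, continuity requires the same specific discharge q through every layer.
Σ(b_i/K_i) = 1.66/32.3 + 8.71/0.00162 + 12.2/0.483 = 5402 d.
q = Δh / Σ(b_i/K_i) = 9.90 / 5402 = 0.001833 m/day.
In each layer the seepage velocity is v_i = q/n_i, so the layer transit time is t_i = b_i·n_i / q:
  layer 1 (coarse sand): t_1 = 1.66 × 0.21 / 0.001833 = 190.2 d
  layer 2 (sandy clay): t_2 = 8.71 × 0.04 / 0.001833 = 190.1 d
  layer 3 (fractured sandstone): t_3 = 12.2 × 0.08 / 0.001833 = 532.5 d
Total t = Σ t_i = 912.9 days = 2.499 years.

2.50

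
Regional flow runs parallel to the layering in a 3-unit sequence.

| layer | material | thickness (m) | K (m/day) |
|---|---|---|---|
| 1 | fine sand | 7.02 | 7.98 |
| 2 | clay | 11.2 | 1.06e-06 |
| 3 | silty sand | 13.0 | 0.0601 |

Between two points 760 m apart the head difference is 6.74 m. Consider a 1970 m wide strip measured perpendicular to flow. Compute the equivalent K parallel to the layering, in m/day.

Flow is parallel to layering, so each bed carries its own Darcy discharge and the transmissivities add.
Σ(K_i·b_i) = 7.98×7.02 + 1.06e-06×11.2 + 0.0601×13.0 = 56.80 m²/day.
Total thickness b = 31.22 m, so K_eq = Σ(K_i·b_i)/b = 1.819 m/day.

1.82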